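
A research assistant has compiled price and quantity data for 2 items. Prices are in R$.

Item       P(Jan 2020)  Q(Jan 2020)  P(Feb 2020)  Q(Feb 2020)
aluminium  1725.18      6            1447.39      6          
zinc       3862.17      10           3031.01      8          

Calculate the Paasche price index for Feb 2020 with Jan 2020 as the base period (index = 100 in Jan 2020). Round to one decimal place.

Paasche price index uses current-period quantities as weights.
ΣP(Feb 2020)·Q(Feb 2020) = 1447.39×6 + 3031.01×8 = 8684.34 + 24248.08 = 32932.42
ΣP(Jan 2020)·Q(Feb 2020) = 1725.18×6 + 3862.17×8 = 10351.08 + 30897.36 = 41248.44
Index = 32932.42 / 41248.44 × 100 = 79.8392

79.8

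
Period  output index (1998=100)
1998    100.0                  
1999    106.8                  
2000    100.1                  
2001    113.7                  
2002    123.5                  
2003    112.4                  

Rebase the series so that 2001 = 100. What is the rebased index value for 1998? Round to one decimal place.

Rebased(1998) = 100.0 / 113.7 × 100 = 87.9507

88.0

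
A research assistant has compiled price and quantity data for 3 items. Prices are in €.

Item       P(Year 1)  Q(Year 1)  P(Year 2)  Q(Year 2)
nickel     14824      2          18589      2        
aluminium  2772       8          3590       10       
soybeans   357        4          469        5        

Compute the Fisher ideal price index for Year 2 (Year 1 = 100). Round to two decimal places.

Laspeyres component (base-period weights):
ΣP(Year 2)Q(Year 1) = 18589×2 + 3590×8 + 469×4 = 37178 + 28720 + 1876 = 67774
ΣP(Year 1)Q(Year 1) = 14824×2 + 2772×8 + 357×4 = 29648 + 22176 + 1428 = 53252
L = 67774 / 53252 × 100 = 127.2703
Paasche component (current-period weights):
ΣP(Year 2)Q(Year 2) = 18589×2 + 3590×10 + 469×5 = 37178 + 35900 + 2345 = 75423
ΣP(Year 1)Q(Year 2) = 14824×2 + 2772×10 + 357×5 = 29648 + 27720 + 1785 = 59153
P = 75423 / 59153 × 100 = 127.5049
Fisher = √(L × P) = √(127.2703 × 127.5049) = 127.3876

127.39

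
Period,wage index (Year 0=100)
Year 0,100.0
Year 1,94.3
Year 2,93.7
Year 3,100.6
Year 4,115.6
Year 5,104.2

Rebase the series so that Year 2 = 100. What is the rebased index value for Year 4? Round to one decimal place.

Rebased(Year 4) = 115.6 / 93.7 × 100 = 123.3725

123.4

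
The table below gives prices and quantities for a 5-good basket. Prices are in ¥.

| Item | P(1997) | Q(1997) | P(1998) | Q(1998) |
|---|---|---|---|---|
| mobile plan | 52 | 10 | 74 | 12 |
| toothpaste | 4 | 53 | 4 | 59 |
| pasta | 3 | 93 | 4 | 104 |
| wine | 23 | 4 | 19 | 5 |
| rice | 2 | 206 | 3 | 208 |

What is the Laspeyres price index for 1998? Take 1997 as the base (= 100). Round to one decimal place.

133.2

Laspeyres price index uses base-period quantities as weights.
ΣP(1998)·Q(1997) = 74×10 + 4×53 + 4×93 + 19×4 + 3×206 = 740 + 212 + 372 + 76 + 618 = 2018
ΣP(1997)·Q(1997) = 52×10 + 4×53 + 3×93 + 23×4 + 2×206 = 520 + 212 + 279 + 92 + 412 = 1515
Index = 2018 / 1515 × 100 = 133.2013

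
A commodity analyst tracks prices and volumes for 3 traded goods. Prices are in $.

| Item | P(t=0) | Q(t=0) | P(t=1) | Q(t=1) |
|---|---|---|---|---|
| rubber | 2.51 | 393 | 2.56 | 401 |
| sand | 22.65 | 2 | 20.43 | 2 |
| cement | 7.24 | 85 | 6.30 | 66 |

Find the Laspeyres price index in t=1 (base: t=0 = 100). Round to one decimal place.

96.1

Laspeyres price index uses base-period quantities as weights.
ΣP(t=1)·Q(t=0) = 2.56×393 + 20.43×2 + 6.30×85 = 1006.08 + 40.86 + 535.5 = 1582.44
ΣP(t=0)·Q(t=0) = 2.51×393 + 22.65×2 + 7.24×85 = 986.43 + 45.3 + 615.4 = 1647.13
Index = 1582.44 / 1647.13 × 100 = 96.0726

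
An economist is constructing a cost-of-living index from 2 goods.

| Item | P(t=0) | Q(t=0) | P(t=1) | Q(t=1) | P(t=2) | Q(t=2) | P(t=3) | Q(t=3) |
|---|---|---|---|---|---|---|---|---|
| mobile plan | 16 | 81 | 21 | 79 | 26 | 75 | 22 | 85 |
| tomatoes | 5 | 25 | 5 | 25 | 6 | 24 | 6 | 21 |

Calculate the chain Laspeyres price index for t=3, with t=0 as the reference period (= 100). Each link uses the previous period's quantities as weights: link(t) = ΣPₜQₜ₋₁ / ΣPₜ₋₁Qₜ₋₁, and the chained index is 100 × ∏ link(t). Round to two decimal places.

Link t=0→t=1:
ΣP(t=1)Q(t=0) = 21×81 + 5×25 = 1701 + 125 = 1826
ΣP(t=0)Q(t=0) = 16×81 + 5×25 = 1296 + 125 = 1421
link = 1826/1421 = 1.285011
Link t=1→t=2:
ΣP(t=2)Q(t=1) = 26×79 + 6×25 = 2054 + 150 = 2204
ΣP(t=1)Q(t=1) = 21×79 + 5×25 = 1659 + 125 = 1784
link = 2204/1784 = 1.235426
Link t=2→t=3:
ΣP(t=3)Q(t=2) = 22×75 + 6×24 = 1650 + 144 = 1794
ΣP(t=2)Q(t=2) = 26×75 + 6×24 = 1950 + 144 = 2094
link = 1794/2094 = 0.856734
Chained index = 100 × 1.285011 × 1.235426 × 0.856734 = 136.0095

136.01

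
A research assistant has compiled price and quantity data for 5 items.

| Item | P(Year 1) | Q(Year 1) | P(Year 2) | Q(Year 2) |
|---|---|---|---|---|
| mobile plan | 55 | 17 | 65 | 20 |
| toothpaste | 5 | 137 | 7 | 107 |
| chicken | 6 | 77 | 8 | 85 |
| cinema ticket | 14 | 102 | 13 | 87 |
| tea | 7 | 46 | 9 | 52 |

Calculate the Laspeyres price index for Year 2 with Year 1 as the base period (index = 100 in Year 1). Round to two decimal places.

115.34

Laspeyres price index uses base-period quantities as weights.
ΣP(Year 2)·Q(Year 1) = 65×17 + 7×137 + 8×77 + 13×102 + 9×46 = 1105 + 959 + 616 + 1326 + 414 = 4420
ΣP(Year 1)·Q(Year 1) = 55×17 + 5×137 + 6×77 + 14×102 + 7×46 = 935 + 685 + 462 + 1428 + 322 = 3832
Index = 4420 / 3832 × 100 = 115.3445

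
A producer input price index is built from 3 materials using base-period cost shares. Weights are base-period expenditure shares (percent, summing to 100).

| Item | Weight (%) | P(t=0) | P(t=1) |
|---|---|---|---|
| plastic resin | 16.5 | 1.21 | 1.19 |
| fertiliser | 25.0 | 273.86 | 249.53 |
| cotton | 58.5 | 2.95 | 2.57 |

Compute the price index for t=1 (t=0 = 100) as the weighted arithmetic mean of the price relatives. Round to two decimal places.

plastic resin: 16.5 × (1.19/1.21) = 16.5 × 0.983471 = 16.2273
fertiliser: 25.0 × (249.53/273.86) = 25.0 × 0.911159 = 22.7790
cotton: 58.5 × (2.57/2.95) = 58.5 × 0.871186 = 50.9644
Index = Σ wᵢ·(p₁ᵢ/p₀ᵢ) = 16.2273 + 22.7790 + 50.9644 = 89.9707

89.97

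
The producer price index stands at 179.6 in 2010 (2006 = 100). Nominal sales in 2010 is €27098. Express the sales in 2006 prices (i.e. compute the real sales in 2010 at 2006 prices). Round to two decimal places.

15087.97

Real = Nominal ÷ (Index/100) = 27098 ÷ (179.6/100)
     = 27098 ÷ 1.796 = 15087.9733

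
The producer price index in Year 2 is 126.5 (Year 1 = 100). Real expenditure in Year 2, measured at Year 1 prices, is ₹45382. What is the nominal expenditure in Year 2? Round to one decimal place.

57408.2

Nominal = Real × (Index/100) = 45382 × (126.5/100)
        = 45382 × 1.265 = 57408.2300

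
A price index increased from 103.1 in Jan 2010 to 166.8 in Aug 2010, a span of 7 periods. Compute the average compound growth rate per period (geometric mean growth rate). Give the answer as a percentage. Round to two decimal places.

Growth factor = (166.8/103.1)^(1/7) = (1.617847)^(1/7) = 1.071145
Growth rate = 1.071145 − 1 = 0.071145 = 7.1145%

7.11%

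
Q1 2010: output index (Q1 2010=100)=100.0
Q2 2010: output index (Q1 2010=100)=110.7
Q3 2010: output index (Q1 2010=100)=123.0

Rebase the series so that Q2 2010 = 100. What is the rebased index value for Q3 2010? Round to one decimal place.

Rebased(Q3 2010) = 123.0 / 110.7 × 100 = 111.1111

111.1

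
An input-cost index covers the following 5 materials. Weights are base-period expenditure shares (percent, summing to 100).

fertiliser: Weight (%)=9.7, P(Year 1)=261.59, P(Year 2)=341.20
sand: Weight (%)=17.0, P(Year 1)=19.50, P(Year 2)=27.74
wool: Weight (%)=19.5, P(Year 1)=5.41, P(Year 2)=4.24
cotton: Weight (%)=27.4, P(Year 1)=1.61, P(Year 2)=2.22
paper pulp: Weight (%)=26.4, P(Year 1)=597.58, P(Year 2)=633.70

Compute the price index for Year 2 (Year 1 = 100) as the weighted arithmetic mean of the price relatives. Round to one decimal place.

fertiliser: 9.7 × (341.20/261.59) = 9.7 × 1.304331 = 12.6520
sand: 17.0 × (27.74/19.50) = 17.0 × 1.422564 = 24.1836
wool: 19.5 × (4.24/5.41) = 19.5 × 0.783734 = 15.2828
cotton: 27.4 × (2.22/1.61) = 27.4 × 1.378882 = 37.7814
paper pulp: 26.4 × (633.70/597.58) = 26.4 × 1.060444 = 27.9957
Index = Σ wᵢ·(p₁ᵢ/p₀ᵢ) = 12.6520 + 24.1836 + 15.2828 + 37.7814 + 27.9957 = 117.8955

117.9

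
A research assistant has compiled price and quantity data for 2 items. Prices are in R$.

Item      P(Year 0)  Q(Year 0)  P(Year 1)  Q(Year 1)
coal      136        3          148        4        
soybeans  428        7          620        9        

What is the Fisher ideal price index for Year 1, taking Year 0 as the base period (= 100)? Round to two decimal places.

140.47

Laspeyres component (base-period weights):
ΣP(Year 1)Q(Year 0) = 148×3 + 620×7 = 444 + 4340 = 4784
ΣP(Year 0)Q(Year 0) = 136×3 + 428×7 = 408 + 2996 = 3404
L = 4784 / 3404 × 100 = 140.5405
Paasche component (current-period weights):
ΣP(Year 1)Q(Year 1) = 148×4 + 620×9 = 592 + 5580 = 6172
ΣP(Year 0)Q(Year 1) = 136×4 + 428×9 = 544 + 3852 = 4396
P = 6172 / 4396 × 100 = 140.4004
Fisher = √(L × P) = √(140.5405 × 140.4004) = 140.4704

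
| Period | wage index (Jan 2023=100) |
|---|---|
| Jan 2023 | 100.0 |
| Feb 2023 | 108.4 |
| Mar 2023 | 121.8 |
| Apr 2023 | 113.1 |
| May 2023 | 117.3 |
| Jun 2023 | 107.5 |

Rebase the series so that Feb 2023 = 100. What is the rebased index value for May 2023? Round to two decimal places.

Rebased(May 2023) = 117.3 / 108.4 × 100 = 108.2103

108.21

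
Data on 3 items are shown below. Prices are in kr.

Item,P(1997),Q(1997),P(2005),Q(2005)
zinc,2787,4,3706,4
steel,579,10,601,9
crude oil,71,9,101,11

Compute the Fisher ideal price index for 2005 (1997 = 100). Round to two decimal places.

124.11

Laspeyres component (base-period weights):
ΣP(2005)Q(1997) = 3706×4 + 601×10 + 101×9 = 14824 + 6010 + 909 = 21743
ΣP(1997)Q(1997) = 2787×4 + 579×10 + 71×9 = 11148 + 5790 + 639 = 17577
L = 21743 / 17577 × 100 = 123.7014
Paasche component (current-period weights):
ΣP(2005)Q(2005) = 3706×4 + 601×9 + 101×11 = 14824 + 5409 + 1111 = 21344
ΣP(1997)Q(2005) = 2787×4 + 579×9 + 71×11 = 11148 + 5211 + 781 = 17140
P = 21344 / 17140 × 100 = 124.5274
Fisher = √(L × P) = √(123.7014 × 124.5274) = 124.1137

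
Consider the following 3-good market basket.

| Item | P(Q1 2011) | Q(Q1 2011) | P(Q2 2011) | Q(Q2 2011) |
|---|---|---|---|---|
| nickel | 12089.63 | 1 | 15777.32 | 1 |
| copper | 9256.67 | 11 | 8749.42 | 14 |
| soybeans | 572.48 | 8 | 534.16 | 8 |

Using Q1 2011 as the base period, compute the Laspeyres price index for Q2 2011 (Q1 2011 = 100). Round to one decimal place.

98.1

Laspeyres price index uses base-period quantities as weights.
ΣP(Q2 2011)·Q(Q1 2011) = 15777.32×1 + 8749.42×11 + 534.16×8 = 15777.32 + 96243.62 + 4273.28 = 116294.22
ΣP(Q1 2011)·Q(Q1 2011) = 12089.63×1 + 9256.67×11 + 572.48×8 = 12089.63 + 101823.37 + 4579.84 = 118492.84
Index = 116294.22 / 118492.84 × 100 = 98.1445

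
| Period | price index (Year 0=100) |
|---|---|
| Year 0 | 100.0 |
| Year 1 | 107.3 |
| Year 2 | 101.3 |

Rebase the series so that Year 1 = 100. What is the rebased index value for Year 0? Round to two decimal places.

Rebased(Year 0) = 100.0 / 107.3 × 100 = 93.1966

93.20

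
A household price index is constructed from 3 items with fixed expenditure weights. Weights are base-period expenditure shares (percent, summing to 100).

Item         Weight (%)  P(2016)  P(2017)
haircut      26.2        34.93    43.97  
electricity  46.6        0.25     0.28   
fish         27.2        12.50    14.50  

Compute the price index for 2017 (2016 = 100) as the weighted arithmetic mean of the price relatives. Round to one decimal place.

haircut: 26.2 × (43.97/34.93) = 26.2 × 1.258803 = 32.9806
electricity: 46.6 × (0.28/0.25) = 46.6 × 1.120000 = 52.1920
fish: 27.2 × (14.50/12.50) = 27.2 × 1.160000 = 31.5520
Index = Σ wᵢ·(p₁ᵢ/p₀ᵢ) = 32.9806 + 52.1920 + 31.5520 = 116.7246

116.7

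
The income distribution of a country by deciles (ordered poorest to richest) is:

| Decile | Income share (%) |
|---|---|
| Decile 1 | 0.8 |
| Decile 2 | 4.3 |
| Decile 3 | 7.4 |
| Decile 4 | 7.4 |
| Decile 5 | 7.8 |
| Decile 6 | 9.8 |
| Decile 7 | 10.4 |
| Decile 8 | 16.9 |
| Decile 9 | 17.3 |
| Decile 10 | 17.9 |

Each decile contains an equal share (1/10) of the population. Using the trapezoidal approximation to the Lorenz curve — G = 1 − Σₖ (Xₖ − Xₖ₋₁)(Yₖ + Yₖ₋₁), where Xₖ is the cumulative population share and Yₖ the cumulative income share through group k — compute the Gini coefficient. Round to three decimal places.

Cumulative income shares Yₖ: 0.0080, 0.0510, 0.1250, 0.1990, 0.2770, 0.3750, 0.4790, 0.6480, 0.8210, 1.0000
Σ (Xₖ−Xₖ₋₁)(Yₖ+Yₖ₋₁) = (1/10)(0.0080+0.0000) + (1/10)(0.0510+0.0080) + (1/10)(0.1250+0.0510) + (1/10)(0.1990+0.1250) + (1/10)(0.2770+0.1990) + (1/10)(0.3750+0.2770) + (1/10)(0.4790+0.3750) + (1/10)(0.6480+0.4790) + (1/10)(0.8210+0.6480) + (1/10)(1.0000+0.8210)
  = 0.0008 + 0.0059 + 0.0176 + 0.0324 + 0.0476 + 0.0652 + 0.0854 + 0.1127 + 0.1469 + 0.1821 = 0.6966
G = 1 − 0.6966 = 0.3034

0.303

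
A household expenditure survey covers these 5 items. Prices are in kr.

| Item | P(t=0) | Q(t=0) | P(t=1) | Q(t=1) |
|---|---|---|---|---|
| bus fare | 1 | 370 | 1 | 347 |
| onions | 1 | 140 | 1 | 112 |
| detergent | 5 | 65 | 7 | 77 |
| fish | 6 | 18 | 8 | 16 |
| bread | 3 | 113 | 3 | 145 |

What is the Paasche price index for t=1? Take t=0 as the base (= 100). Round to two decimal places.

Paasche price index uses current-period quantities as weights.
ΣP(t=1)·Q(t=1) = 1×347 + 1×112 + 7×77 + 8×16 + 3×145 = 347 + 112 + 539 + 128 + 435 = 1561
ΣP(t=0)·Q(t=1) = 1×347 + 1×112 + 5×77 + 6×16 + 3×145 = 347 + 112 + 385 + 96 + 435 = 1375
Index = 1561 / 1375 × 100 = 113.5273

113.53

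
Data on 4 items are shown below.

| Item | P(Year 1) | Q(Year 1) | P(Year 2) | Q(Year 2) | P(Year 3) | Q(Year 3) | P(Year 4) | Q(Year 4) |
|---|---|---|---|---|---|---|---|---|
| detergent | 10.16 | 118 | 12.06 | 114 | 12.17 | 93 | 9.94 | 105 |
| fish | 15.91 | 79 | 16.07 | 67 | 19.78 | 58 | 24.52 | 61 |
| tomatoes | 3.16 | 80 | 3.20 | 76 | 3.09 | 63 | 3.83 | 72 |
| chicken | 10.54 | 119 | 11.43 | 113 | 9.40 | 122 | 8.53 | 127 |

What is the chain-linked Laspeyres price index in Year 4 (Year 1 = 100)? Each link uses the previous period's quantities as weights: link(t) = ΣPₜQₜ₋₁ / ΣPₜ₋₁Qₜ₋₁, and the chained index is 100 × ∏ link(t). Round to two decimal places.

Link Year 1→Year 2:
ΣP(Year 2)Q(Year 1) = 12.06×118 + 16.07×79 + 3.20×80 + 11.43×119 = 1423.08 + 1269.53 + 256 + 1360.17 = 4308.78
ΣP(Year 1)Q(Year 1) = 10.16×118 + 15.91×79 + 3.16×80 + 10.54×119 = 1198.88 + 1256.89 + 252.8 + 1254.26 = 3962.83
link = 4308.78/3962.83 = 1.087299
Link Year 2→Year 3:
ΣP(Year 3)Q(Year 2) = 12.17×114 + 19.78×67 + 3.09×76 + 9.40×113 = 1387.38 + 1325.26 + 234.84 + 1062.2 = 4009.68
ΣP(Year 2)Q(Year 2) = 12.06×114 + 16.07×67 + 3.20×76 + 11.43×113 = 1374.84 + 1076.69 + 243.2 + 1291.59 = 3986.32
link = 4009.68/3986.32 = 1.005860
Link Year 3→Year 4:
ΣP(Year 4)Q(Year 3) = 9.94×93 + 24.52×58 + 3.83×63 + 8.53×122 = 924.42 + 1422.16 + 241.29 + 1040.66 = 3628.53
ΣP(Year 3)Q(Year 3) = 12.17×93 + 19.78×58 + 3.09×63 + 9.40×122 = 1131.81 + 1147.24 + 194.67 + 1146.8 = 3620.52
link = 3628.53/3620.52 = 1.002212
Chained index = 100 × 1.087299 × 1.005860 × 1.002212 = 109.6090

109.61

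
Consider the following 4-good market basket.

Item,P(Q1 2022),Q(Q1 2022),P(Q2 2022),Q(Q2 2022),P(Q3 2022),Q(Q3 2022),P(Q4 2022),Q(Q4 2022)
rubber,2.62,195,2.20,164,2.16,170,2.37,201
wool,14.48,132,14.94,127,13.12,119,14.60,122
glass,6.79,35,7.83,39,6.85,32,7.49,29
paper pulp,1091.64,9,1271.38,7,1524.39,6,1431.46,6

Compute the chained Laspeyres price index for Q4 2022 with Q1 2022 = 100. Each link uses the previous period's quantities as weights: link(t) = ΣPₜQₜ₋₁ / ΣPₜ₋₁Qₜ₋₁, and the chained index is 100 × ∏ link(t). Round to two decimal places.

Link Q1 2022→Q2 2022:
ΣP(Q2 2022)Q(Q1 2022) = 2.20×195 + 14.94×132 + 7.83×35 + 1271.38×9 = 429 + 1972.08 + 274.05 + 11442.42 = 14117.55
ΣP(Q1 2022)Q(Q1 2022) = 2.62×195 + 14.48×132 + 6.79×35 + 1091.64×9 = 510.9 + 1911.36 + 237.65 + 9824.76 = 12484.67
link = 14117.55/12484.67 = 1.130791
Link Q2 2022→Q3 2022:
ΣP(Q3 2022)Q(Q2 2022) = 2.16×164 + 13.12×127 + 6.85×39 + 1524.39×7 = 354.24 + 1666.24 + 267.15 + 10670.73 = 12958.36
ΣP(Q2 2022)Q(Q2 2022) = 2.20×164 + 14.94×127 + 7.83×39 + 1271.38×7 = 360.8 + 1897.38 + 305.37 + 8899.66 = 11463.21
link = 12958.36/11463.21 = 1.130430
Link Q3 2022→Q4 2022:
ΣP(Q4 2022)Q(Q3 2022) = 2.37×170 + 14.60×119 + 7.49×32 + 1431.46×6 = 402.9 + 1737.4 + 239.68 + 8588.76 = 10968.74
ΣP(Q3 2022)Q(Q3 2022) = 2.16×170 + 13.12×119 + 6.85×32 + 1524.39×6 = 367.2 + 1561.28 + 219.2 + 9146.34 = 11294.02
link = 10968.74/11294.02 = 0.971199
Chained index = 100 × 1.130791 × 1.130430 × 0.971199 = 124.1464

124.15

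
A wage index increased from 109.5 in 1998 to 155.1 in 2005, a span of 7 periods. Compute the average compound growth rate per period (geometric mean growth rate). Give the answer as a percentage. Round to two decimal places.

5.10%

Growth factor = (155.1/109.5)^(1/7) = (1.416438)^(1/7) = 1.050993
Growth rate = 1.050993 − 1 = 0.050993 = 5.0993%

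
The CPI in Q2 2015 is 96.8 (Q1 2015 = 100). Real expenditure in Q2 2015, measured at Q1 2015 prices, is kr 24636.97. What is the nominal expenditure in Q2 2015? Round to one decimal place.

23848.6

Nominal = Real × (Index/100) = 24636.97 × (96.8/100)
        = 24636.97 × 0.968 = 23848.5870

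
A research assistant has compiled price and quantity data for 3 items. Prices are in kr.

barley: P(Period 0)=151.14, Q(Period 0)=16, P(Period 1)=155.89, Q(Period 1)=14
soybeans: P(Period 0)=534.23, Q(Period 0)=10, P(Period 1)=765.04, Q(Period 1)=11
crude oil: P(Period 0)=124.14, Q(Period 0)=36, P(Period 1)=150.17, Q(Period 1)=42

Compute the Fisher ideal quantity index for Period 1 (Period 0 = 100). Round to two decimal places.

108.35

Laspeyres component (base-period weights):
ΣP(Period 0)Q(Period 1) = 151.14×14 + 534.23×11 + 124.14×42 = 2115.96 + 5876.53 + 5213.88 = 13206.37
ΣP(Period 0)Q(Period 0) = 151.14×16 + 534.23×10 + 124.14×36 = 2418.24 + 5342.3 + 4469.04 = 12229.58
L = 13206.37 / 12229.58 × 100 = 107.9871
Paasche component (current-period weights):
ΣP(Period 1)Q(Period 1) = 155.89×14 + 765.04×11 + 150.17×42 = 2182.46 + 8415.44 + 6307.14 = 16905.04
ΣP(Period 1)Q(Period 0) = 155.89×16 + 765.04×10 + 150.17×36 = 2494.24 + 7650.4 + 5406.12 = 15550.76
P = 16905.04 / 15550.76 × 100 = 108.7088
Fisher = √(L × P) = √(107.9871 × 108.7088) = 108.3473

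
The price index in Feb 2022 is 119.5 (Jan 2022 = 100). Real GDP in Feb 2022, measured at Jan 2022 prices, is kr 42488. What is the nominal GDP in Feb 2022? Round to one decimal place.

Nominal = Real × (Index/100) = 42488 × (119.5/100)
        = 42488 × 1.195 = 50773.1600

50773.2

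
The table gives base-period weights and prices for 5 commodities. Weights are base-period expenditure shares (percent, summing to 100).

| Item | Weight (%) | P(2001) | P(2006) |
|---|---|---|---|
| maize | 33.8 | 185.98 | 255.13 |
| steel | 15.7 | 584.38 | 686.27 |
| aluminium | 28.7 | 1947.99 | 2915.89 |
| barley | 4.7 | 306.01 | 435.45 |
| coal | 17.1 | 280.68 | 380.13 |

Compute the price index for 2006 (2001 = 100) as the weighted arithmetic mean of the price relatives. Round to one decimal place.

137.6

maize: 33.8 × (255.13/185.98) = 33.8 × 1.371814 = 46.3673
steel: 15.7 × (686.27/584.38) = 15.7 × 1.174356 = 18.4374
aluminium: 28.7 × (2915.89/1947.99) = 28.7 × 1.496871 = 42.9602
barley: 4.7 × (435.45/306.01) = 4.7 × 1.422993 = 6.6881
coal: 17.1 × (380.13/280.68) = 17.1 × 1.354318 = 23.1588
Index = Σ wᵢ·(p₁ᵢ/p₀ᵢ) = 46.3673 + 18.4374 + 42.9602 + 6.6881 + 23.1588 = 137.6118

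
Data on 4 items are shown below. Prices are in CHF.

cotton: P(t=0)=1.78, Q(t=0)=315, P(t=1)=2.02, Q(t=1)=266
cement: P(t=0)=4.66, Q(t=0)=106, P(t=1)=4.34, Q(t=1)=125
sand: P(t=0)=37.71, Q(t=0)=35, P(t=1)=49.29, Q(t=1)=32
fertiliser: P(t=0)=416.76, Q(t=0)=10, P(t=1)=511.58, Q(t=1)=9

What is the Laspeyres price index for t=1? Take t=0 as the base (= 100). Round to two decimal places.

121.33

Laspeyres price index uses base-period quantities as weights.
ΣP(t=1)·Q(t=0) = 2.02×315 + 4.34×106 + 49.29×35 + 511.58×10 = 636.3 + 460.04 + 1725.15 + 5115.8 = 7937.29
ΣP(t=0)·Q(t=0) = 1.78×315 + 4.66×106 + 37.71×35 + 416.76×10 = 560.7 + 493.96 + 1319.85 + 4167.6 = 6542.11
Index = 7937.29 / 6542.11 × 100 = 121.3261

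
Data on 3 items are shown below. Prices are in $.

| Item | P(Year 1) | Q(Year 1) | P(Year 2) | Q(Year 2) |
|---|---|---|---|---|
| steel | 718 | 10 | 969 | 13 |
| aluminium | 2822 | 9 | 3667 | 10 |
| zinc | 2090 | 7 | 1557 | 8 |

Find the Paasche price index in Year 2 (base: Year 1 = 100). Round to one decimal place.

113.7

Paasche price index uses current-period quantities as weights.
ΣP(Year 2)·Q(Year 2) = 969×13 + 3667×10 + 1557×8 = 12597 + 36670 + 12456 = 61723
ΣP(Year 1)·Q(Year 2) = 718×13 + 2822×10 + 2090×8 = 9334 + 28220 + 16720 = 54274
Index = 61723 / 54274 × 100 = 113.7248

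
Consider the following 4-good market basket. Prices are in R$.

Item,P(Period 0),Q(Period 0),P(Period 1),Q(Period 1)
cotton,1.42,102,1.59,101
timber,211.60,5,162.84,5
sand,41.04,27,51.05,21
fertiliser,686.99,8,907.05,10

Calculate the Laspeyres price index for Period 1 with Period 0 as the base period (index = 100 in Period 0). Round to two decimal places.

Laspeyres price index uses base-period quantities as weights.
ΣP(Period 1)·Q(Period 0) = 1.59×102 + 162.84×5 + 51.05×27 + 907.05×8 = 162.18 + 814.2 + 1378.35 + 7256.4 = 9611.13
ΣP(Period 0)·Q(Period 0) = 1.42×102 + 211.60×5 + 41.04×27 + 686.99×8 = 144.84 + 1058 + 1108.08 + 5495.92 = 7806.84
Index = 9611.13 / 7806.84 × 100 = 123.1117

123.11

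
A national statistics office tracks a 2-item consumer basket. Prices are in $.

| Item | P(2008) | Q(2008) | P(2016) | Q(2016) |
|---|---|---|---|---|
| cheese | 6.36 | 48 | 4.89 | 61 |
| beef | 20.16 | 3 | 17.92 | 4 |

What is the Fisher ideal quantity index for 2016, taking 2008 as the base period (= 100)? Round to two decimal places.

128.18

Laspeyres component (base-period weights):
ΣP(2008)Q(2016) = 6.36×61 + 20.16×4 = 387.96 + 80.64 = 468.6
ΣP(2008)Q(2008) = 6.36×48 + 20.16×3 = 305.28 + 60.48 = 365.76
L = 468.6 / 365.76 × 100 = 128.1168
Paasche component (current-period weights):
ΣP(2016)Q(2016) = 4.89×61 + 17.92×4 = 298.29 + 71.68 = 369.97
ΣP(2016)Q(2008) = 4.89×48 + 17.92×3 = 234.72 + 53.76 = 288.48
P = 369.97 / 288.48 × 100 = 128.2481
Fisher = √(L × P) = √(128.1168 × 128.2481) = 128.1824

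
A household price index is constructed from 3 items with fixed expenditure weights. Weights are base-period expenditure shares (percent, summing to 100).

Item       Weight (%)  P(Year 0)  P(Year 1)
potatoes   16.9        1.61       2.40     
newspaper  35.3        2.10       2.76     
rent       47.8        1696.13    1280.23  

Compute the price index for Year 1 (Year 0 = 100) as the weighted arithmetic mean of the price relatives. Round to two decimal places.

potatoes: 16.9 × (2.40/1.61) = 16.9 × 1.490683 = 25.1925
newspaper: 35.3 × (2.76/2.10) = 35.3 × 1.314286 = 46.3943
rent: 47.8 × (1280.23/1696.13) = 47.8 × 0.754795 = 36.0792
Index = Σ wᵢ·(p₁ᵢ/p₀ᵢ) = 25.1925 + 46.3943 + 36.0792 = 107.6660

107.67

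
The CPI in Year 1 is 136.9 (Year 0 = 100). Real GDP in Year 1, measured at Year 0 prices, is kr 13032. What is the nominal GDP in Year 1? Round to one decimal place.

Nominal = Real × (Index/100) = 13032 × (136.9/100)
        = 13032 × 1.369 = 17840.8080

17840.8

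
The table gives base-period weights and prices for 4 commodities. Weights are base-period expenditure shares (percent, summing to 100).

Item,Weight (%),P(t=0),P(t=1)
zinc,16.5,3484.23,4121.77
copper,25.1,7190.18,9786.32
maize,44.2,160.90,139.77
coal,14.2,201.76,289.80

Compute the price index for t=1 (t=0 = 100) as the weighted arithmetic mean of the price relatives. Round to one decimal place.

112.5

zinc: 16.5 × (4121.77/3484.23) = 16.5 × 1.182979 = 19.5191
copper: 25.1 × (9786.32/7190.18) = 25.1 × 1.361067 = 34.1628
maize: 44.2 × (139.77/160.90) = 44.2 × 0.868676 = 38.3955
coal: 14.2 × (289.80/201.76) = 14.2 × 1.436360 = 20.3963
Index = Σ wᵢ·(p₁ᵢ/p₀ᵢ) = 19.5191 + 34.1628 + 38.3955 + 20.3963 = 112.4737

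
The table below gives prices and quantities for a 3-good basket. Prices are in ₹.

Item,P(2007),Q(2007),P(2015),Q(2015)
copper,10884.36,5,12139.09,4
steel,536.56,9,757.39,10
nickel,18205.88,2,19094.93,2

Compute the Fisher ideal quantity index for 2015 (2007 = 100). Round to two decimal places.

Laspeyres component (base-period weights):
ΣP(2007)Q(2015) = 10884.36×4 + 536.56×10 + 18205.88×2 = 43537.44 + 5365.6 + 36411.76 = 85314.8
ΣP(2007)Q(2007) = 10884.36×5 + 536.56×9 + 18205.88×2 = 54421.8 + 4829.04 + 36411.76 = 95662.6
L = 85314.8 / 95662.6 × 100 = 89.1830
Paasche component (current-period weights):
ΣP(2015)Q(2015) = 12139.09×4 + 757.39×10 + 19094.93×2 = 48556.36 + 7573.9 + 38189.86 = 94320.12
ΣP(2015)Q(2007) = 12139.09×5 + 757.39×9 + 19094.93×2 = 60695.45 + 6816.51 + 38189.86 = 105701.82
P = 94320.12 / 105701.82 × 100 = 89.2323
Fisher = √(L × P) = √(89.1830 × 89.2323) = 89.2076

89.21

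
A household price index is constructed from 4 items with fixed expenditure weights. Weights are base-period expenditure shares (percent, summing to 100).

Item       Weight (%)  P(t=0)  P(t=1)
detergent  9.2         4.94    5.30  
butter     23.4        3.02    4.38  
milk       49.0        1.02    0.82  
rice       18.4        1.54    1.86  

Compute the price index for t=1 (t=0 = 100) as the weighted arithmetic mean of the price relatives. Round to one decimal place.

detergent: 9.2 × (5.30/4.94) = 9.2 × 1.072874 = 9.8704
butter: 23.4 × (4.38/3.02) = 23.4 × 1.450331 = 33.9377
milk: 49.0 × (0.82/1.02) = 49.0 × 0.803922 = 39.3922
rice: 18.4 × (1.86/1.54) = 18.4 × 1.207792 = 22.2234
Index = Σ wᵢ·(p₁ᵢ/p₀ᵢ) = 9.8704 + 33.9377 + 39.3922 + 22.2234 = 105.4237

105.4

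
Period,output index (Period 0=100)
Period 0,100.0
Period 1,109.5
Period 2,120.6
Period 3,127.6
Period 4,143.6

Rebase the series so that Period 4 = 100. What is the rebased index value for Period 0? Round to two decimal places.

Rebased(Period 0) = 100.0 / 143.6 × 100 = 69.6379

69.64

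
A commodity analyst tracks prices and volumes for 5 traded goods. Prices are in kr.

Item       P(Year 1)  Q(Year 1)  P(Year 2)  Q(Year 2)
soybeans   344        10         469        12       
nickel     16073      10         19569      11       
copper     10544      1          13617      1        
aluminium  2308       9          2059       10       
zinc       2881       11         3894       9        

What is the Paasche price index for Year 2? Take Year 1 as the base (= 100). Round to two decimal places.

Paasche price index uses current-period quantities as weights.
ΣP(Year 2)·Q(Year 2) = 469×12 + 19569×11 + 13617×1 + 2059×10 + 3894×9 = 5628 + 215259 + 13617 + 20590 + 35046 = 290140
ΣP(Year 1)·Q(Year 2) = 344×12 + 16073×11 + 10544×1 + 2308×10 + 2881×9 = 4128 + 176803 + 10544 + 23080 + 25929 = 240484
Index = 290140 / 240484 × 100 = 120.6484

120.65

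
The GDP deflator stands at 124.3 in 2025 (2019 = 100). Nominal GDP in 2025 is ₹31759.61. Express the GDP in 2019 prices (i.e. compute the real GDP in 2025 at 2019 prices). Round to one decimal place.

25550.8

Real = Nominal ÷ (Index/100) = 31759.61 ÷ (124.3/100)
     = 31759.61 ÷ 1.243 = 25550.7723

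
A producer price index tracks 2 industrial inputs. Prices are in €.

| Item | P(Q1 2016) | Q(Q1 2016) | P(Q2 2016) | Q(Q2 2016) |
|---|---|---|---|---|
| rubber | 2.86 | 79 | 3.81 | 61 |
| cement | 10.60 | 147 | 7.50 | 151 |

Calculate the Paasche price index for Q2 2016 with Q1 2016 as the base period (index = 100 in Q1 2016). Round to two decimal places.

76.89

Paasche price index uses current-period quantities as weights.
ΣP(Q2 2016)·Q(Q2 2016) = 3.81×61 + 7.50×151 = 232.41 + 1132.5 = 1364.91
ΣP(Q1 2016)·Q(Q2 2016) = 2.86×61 + 10.60×151 = 174.46 + 1600.6 = 1775.06
Index = 1364.91 / 1775.06 × 100 = 76.8937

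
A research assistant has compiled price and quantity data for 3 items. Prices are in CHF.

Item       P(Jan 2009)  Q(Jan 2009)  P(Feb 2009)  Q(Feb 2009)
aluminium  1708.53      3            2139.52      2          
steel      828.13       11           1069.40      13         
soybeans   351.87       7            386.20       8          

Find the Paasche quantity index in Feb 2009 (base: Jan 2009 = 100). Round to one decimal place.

101.8

Paasche quantity index uses current-period prices as weights.
ΣP(Feb 2009)·Q(Feb 2009) = 2139.52×2 + 1069.40×13 + 386.20×8 = 4279.04 + 13902.2 + 3089.6 = 21270.84
ΣP(Feb 2009)·Q(Jan 2009) = 2139.52×3 + 1069.40×11 + 386.20×7 = 6418.56 + 11763.4 + 2703.4 = 20885.36
Index = 21270.84 / 20885.36 × 100 = 101.8457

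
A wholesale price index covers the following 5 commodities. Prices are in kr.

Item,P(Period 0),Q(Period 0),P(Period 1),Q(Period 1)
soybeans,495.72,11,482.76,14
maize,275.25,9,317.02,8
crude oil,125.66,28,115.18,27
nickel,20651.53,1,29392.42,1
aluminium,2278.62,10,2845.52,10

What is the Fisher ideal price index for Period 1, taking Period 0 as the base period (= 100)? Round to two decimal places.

Laspeyres component (base-period weights):
ΣP(Period 1)Q(Period 0) = 482.76×11 + 317.02×9 + 115.18×28 + 29392.42×1 + 2845.52×10 = 5310.36 + 2853.18 + 3225.04 + 29392.42 + 28455.2 = 69236.2
ΣP(Period 0)Q(Period 0) = 495.72×11 + 275.25×9 + 125.66×28 + 20651.53×1 + 2278.62×10 = 5452.92 + 2477.25 + 3518.48 + 20651.53 + 22786.2 = 54886.38
L = 69236.2 / 54886.38 × 100 = 126.1446
Paasche component (current-period weights):
ΣP(Period 1)Q(Period 1) = 482.76×14 + 317.02×8 + 115.18×27 + 29392.42×1 + 2845.52×10 = 6758.64 + 2536.16 + 3109.86 + 29392.42 + 28455.2 = 70252.28
ΣP(Period 0)Q(Period 1) = 495.72×14 + 275.25×8 + 125.66×27 + 20651.53×1 + 2278.62×10 = 6940.08 + 2202 + 3392.82 + 20651.53 + 22786.2 = 55972.63
P = 70252.28 / 55972.63 × 100 = 125.5118
Fisher = √(L × P) = √(126.1446 × 125.5118) = 125.8278

125.83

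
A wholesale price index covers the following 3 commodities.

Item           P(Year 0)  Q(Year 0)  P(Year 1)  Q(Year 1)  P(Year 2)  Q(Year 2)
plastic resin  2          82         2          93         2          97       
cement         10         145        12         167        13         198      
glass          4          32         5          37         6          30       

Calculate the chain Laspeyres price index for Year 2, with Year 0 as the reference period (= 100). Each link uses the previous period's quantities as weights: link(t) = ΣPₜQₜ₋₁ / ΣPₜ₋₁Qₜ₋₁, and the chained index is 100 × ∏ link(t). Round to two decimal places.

Link Year 0→Year 1:
ΣP(Year 1)Q(Year 0) = 2×82 + 12×145 + 5×32 = 164 + 1740 + 160 = 2064
ΣP(Year 0)Q(Year 0) = 2×82 + 10×145 + 4×32 = 164 + 1450 + 128 = 1742
link = 2064/1742 = 1.184845
Link Year 1→Year 2:
ΣP(Year 2)Q(Year 1) = 2×93 + 13×167 + 6×37 = 186 + 2171 + 222 = 2579
ΣP(Year 1)Q(Year 1) = 2×93 + 12×167 + 5×37 = 186 + 2004 + 185 = 2375
link = 2579/2375 = 1.085895
Chained index = 100 × 1.184845 × 1.085895 = 128.6617

128.66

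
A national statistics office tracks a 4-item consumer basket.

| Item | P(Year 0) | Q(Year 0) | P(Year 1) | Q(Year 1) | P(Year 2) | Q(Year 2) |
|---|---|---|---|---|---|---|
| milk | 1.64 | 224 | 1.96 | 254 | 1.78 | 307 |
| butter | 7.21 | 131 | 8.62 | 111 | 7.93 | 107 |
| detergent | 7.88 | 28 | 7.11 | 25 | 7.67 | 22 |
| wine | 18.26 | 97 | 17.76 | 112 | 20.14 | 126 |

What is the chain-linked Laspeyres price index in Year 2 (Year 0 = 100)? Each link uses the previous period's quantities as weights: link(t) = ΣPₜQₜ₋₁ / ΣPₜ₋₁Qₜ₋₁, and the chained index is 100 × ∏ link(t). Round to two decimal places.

Link Year 0→Year 1:
ΣP(Year 1)Q(Year 0) = 1.96×224 + 8.62×131 + 7.11×28 + 17.76×97 = 439.04 + 1129.22 + 199.08 + 1722.72 = 3490.06
ΣP(Year 0)Q(Year 0) = 1.64×224 + 7.21×131 + 7.88×28 + 18.26×97 = 367.36 + 944.51 + 220.64 + 1771.22 = 3303.73
link = 3490.06/3303.73 = 1.056400
Link Year 1→Year 2:
ΣP(Year 2)Q(Year 1) = 1.78×254 + 7.93×111 + 7.67×25 + 20.14×112 = 452.12 + 880.23 + 191.75 + 2255.68 = 3779.78
ΣP(Year 1)Q(Year 1) = 1.96×254 + 8.62×111 + 7.11×25 + 17.76×112 = 497.84 + 956.82 + 177.75 + 1989.12 = 3621.53
link = 3779.78/3621.53 = 1.043697
Chained index = 100 × 1.056400 × 1.043697 = 110.2561

110.26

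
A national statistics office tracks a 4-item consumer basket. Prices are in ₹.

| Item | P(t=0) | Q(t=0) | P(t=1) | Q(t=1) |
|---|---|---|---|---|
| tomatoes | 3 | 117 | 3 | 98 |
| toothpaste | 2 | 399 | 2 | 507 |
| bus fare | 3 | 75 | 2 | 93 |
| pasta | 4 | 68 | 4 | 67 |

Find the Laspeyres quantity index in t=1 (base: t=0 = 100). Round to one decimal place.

112.7

Laspeyres quantity index uses base-period prices as weights.
ΣP(t=0)·Q(t=1) = 3×98 + 2×507 + 3×93 + 4×67 = 294 + 1014 + 279 + 268 = 1855
ΣP(t=0)·Q(t=0) = 3×117 + 2×399 + 3×75 + 4×68 = 351 + 798 + 225 + 272 = 1646
Index = 1855 / 1646 × 100 = 112.6974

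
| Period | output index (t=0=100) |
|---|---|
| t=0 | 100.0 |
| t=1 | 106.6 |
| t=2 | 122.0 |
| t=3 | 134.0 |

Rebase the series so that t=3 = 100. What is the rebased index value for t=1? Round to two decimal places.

79.55

Rebased(t=1) = 106.6 / 134.0 × 100 = 79.5522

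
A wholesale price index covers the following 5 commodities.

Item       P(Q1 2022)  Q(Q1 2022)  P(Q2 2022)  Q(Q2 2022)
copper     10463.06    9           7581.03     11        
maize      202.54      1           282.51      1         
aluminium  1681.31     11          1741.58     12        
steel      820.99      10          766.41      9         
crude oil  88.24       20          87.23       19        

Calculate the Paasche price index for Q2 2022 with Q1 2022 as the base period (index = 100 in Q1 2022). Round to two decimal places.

Paasche price index uses current-period quantities as weights.
ΣP(Q2 2022)·Q(Q2 2022) = 7581.03×11 + 282.51×1 + 1741.58×12 + 766.41×9 + 87.23×19 = 83391.33 + 282.51 + 20898.96 + 6897.69 + 1657.37 = 113127.86
ΣP(Q1 2022)·Q(Q2 2022) = 10463.06×11 + 202.54×1 + 1681.31×12 + 820.99×9 + 88.24×19 = 115093.66 + 202.54 + 20175.72 + 7388.91 + 1676.56 = 144537.39
Index = 113127.86 / 144537.39 × 100 = 78.2689

78.27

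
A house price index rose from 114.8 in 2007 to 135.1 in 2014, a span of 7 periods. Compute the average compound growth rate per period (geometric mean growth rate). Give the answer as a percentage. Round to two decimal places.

Growth factor = (135.1/114.8)^(1/7) = (1.176829)^(1/7) = 1.023533
Growth rate = 1.023533 − 1 = 0.023533 = 2.3533%

2.35%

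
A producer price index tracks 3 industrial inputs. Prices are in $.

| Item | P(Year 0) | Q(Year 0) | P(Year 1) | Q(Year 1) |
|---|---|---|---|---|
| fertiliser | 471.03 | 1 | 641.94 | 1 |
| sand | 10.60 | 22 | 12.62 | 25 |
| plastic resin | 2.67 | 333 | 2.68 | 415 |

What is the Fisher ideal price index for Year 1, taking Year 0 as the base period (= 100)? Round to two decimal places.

112.98

Laspeyres component (base-period weights):
ΣP(Year 1)Q(Year 0) = 641.94×1 + 12.62×22 + 2.68×333 = 641.94 + 277.64 + 892.44 = 1812.02
ΣP(Year 0)Q(Year 0) = 471.03×1 + 10.60×22 + 2.67×333 = 471.03 + 233.2 + 889.11 = 1593.34
L = 1812.02 / 1593.34 × 100 = 113.7246
Paasche component (current-period weights):
ΣP(Year 1)Q(Year 1) = 641.94×1 + 12.62×25 + 2.68×415 = 641.94 + 315.5 + 1112.2 = 2069.64
ΣP(Year 0)Q(Year 1) = 471.03×1 + 10.60×25 + 2.67×415 = 471.03 + 265 + 1108.05 = 1844.08
P = 2069.64 / 1844.08 × 100 = 112.2316
Fisher = √(L × P) = √(113.7246 × 112.2316) = 112.9756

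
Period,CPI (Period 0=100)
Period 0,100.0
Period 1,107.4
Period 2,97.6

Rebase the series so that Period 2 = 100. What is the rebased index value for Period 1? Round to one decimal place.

110.0

Rebased(Period 1) = 107.4 / 97.6 × 100 = 110.0410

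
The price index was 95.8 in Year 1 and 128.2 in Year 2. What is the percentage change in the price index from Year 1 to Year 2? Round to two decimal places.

Change = (128.2 − 95.8) / 95.8 × 100
       = 32.4 / 95.8 × 100 = 33.8205%

33.82%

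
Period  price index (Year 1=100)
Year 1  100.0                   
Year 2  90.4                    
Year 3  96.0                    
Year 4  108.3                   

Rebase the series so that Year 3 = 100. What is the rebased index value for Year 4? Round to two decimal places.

Rebased(Year 4) = 108.3 / 96.0 × 100 = 112.8125

112.81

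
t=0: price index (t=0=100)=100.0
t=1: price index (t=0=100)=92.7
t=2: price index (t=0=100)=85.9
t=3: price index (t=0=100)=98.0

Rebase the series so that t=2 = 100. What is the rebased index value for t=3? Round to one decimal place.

114.1

Rebased(t=3) = 98.0 / 85.9 × 100 = 114.0861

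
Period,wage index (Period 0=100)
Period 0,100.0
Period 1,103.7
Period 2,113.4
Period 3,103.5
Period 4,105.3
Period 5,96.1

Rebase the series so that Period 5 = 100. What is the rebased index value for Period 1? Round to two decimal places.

Rebased(Period 1) = 103.7 / 96.1 × 100 = 107.9084

107.91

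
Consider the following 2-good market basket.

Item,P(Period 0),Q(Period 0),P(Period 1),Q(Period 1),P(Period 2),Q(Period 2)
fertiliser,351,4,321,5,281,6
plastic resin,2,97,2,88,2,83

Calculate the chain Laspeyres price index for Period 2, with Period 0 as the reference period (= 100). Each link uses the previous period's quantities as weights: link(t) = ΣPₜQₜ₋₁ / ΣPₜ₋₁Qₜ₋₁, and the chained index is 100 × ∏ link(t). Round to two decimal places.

Link Period 0→Period 1:
ΣP(Period 1)Q(Period 0) = 321×4 + 2×97 = 1284 + 194 = 1478
ΣP(Period 0)Q(Period 0) = 351×4 + 2×97 = 1404 + 194 = 1598
link = 1478/1598 = 0.924906
Link Period 1→Period 2:
ΣP(Period 2)Q(Period 1) = 281×5 + 2×88 = 1405 + 176 = 1581
ΣP(Period 1)Q(Period 1) = 321×5 + 2×88 = 1605 + 176 = 1781
link = 1581/1781 = 0.887704
Chained index = 100 × 0.924906 × 0.887704 = 82.1042

82.10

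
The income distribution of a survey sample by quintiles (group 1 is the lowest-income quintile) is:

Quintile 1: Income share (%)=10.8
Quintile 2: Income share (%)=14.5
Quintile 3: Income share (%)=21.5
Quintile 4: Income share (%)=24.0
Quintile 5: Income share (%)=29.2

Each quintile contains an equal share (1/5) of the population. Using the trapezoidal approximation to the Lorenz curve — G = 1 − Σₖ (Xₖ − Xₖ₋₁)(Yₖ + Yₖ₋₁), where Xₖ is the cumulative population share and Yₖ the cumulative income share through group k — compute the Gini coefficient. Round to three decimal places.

Cumulative income shares Yₖ: 0.1080, 0.2530, 0.4680, 0.7080, 1.0000
Σ (Xₖ−Xₖ₋₁)(Yₖ+Yₖ₋₁) = (1/5)(0.1080+0.0000) + (1/5)(0.2530+0.1080) + (1/5)(0.4680+0.2530) + (1/5)(0.7080+0.4680) + (1/5)(1.0000+0.7080)
  = 0.0216 + 0.0722 + 0.1442 + 0.2352 + 0.3416 = 0.8148
G = 1 − 0.8148 = 0.1852

0.185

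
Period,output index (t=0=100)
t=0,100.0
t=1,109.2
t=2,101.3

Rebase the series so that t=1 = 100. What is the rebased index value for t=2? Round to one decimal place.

Rebased(t=2) = 101.3 / 109.2 × 100 = 92.7656

92.8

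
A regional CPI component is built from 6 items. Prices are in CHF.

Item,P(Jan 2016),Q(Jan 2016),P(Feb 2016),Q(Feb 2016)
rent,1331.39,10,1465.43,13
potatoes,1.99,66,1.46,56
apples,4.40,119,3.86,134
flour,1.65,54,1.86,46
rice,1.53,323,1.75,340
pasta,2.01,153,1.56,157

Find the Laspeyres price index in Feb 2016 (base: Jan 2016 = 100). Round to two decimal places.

Laspeyres price index uses base-period quantities as weights.
ΣP(Feb 2016)·Q(Jan 2016) = 1465.43×10 + 1.46×66 + 3.86×119 + 1.86×54 + 1.75×323 + 1.56×153 = 14654.3 + 96.36 + 459.34 + 100.44 + 565.25 + 238.68 = 16114.37
ΣP(Jan 2016)·Q(Jan 2016) = 1331.39×10 + 1.99×66 + 4.40×119 + 1.65×54 + 1.53×323 + 2.01×153 = 13313.9 + 131.34 + 523.6 + 89.1 + 494.19 + 307.53 = 14859.66
Index = 16114.37 / 14859.66 × 100 = 108.4437

108.44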